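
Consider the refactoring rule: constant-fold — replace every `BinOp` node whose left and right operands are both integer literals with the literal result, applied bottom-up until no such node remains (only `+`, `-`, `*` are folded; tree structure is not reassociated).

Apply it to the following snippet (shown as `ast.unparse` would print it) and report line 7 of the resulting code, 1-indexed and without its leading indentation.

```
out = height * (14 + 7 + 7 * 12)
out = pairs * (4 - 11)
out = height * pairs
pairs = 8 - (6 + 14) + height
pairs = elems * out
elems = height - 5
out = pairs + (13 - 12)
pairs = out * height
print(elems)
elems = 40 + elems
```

out = pairs + 1

Transformed code:
out = height * 105
out = pairs * -7
out = height * pairs
pairs = -12 + height
pairs = elems * out
elems = height - 5
out = pairs + 1
pairs = out * height
print(elems)
elems = 40 + elems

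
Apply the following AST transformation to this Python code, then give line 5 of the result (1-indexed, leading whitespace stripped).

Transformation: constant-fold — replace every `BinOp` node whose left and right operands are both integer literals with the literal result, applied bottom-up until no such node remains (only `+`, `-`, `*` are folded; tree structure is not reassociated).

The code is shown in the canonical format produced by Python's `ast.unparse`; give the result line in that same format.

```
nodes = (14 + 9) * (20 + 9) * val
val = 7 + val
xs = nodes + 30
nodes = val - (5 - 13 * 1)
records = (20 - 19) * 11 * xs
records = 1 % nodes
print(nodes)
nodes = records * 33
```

records = 11 * xs

Transformed code:
nodes = 667 * val
val = 7 + val
xs = nodes + 30
nodes = val - -8
records = 11 * xs
records = 1 % nodes
print(nodes)
nodes = records * 33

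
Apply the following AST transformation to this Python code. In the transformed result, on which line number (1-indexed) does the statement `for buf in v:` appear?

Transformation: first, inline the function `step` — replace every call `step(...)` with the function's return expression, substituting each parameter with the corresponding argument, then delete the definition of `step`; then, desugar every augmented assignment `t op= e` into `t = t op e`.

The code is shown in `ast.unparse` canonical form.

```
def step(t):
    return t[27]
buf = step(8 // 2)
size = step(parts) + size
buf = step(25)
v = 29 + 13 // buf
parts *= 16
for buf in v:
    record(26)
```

6

Transformed code:
buf = (8 // 2)[27]
size = parts[27] + size
buf = 25[27]
v = 29 + 13 // buf
parts = parts * 16
for buf in v:
    record(26)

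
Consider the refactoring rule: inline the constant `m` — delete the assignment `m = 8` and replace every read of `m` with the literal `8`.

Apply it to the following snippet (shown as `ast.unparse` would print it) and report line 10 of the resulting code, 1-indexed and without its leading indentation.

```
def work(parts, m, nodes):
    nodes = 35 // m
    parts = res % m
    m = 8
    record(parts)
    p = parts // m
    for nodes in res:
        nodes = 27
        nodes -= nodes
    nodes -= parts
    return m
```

return 8

Transformed code:
def work(parts, m, nodes):
    nodes = 35 // 8
    parts = res % 8
    record(parts)
    p = parts // 8
    for nodes in res:
        nodes = 27
        nodes -= nodes
    nodes -= parts
    return 8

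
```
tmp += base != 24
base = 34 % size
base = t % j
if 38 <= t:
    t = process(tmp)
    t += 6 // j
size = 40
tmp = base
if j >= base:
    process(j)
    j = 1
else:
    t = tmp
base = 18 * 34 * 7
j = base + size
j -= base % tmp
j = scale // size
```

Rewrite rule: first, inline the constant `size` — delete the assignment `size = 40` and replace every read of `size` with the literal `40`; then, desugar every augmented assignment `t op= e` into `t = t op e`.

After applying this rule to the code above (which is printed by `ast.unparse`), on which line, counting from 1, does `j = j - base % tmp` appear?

15

Transformed code:
tmp = tmp + (base != 24)
base = 34 % 40
base = t % j
if 38 <= t:
    t = process(tmp)
    t = t + 6 // j
tmp = base
if j >= base:
    process(j)
    j = 1
else:
    t = tmp
base = 18 * 34 * 7
j = base + 40
j = j - base % tmp
j = scale // 40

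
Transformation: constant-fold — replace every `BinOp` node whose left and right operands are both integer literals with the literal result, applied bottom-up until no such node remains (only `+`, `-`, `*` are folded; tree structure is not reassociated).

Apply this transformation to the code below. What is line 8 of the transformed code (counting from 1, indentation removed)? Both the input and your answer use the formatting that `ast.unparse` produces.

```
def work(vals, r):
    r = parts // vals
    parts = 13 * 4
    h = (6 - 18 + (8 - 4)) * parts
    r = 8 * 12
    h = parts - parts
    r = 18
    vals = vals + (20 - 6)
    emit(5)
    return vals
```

Transformed code:
def work(vals, r):
    r = parts // vals
    parts = 52
    h = -8 * parts
    r = 96
    h = parts - parts
    r = 18
    vals = vals + 14
    emit(5)
    return vals

vals = vals + 14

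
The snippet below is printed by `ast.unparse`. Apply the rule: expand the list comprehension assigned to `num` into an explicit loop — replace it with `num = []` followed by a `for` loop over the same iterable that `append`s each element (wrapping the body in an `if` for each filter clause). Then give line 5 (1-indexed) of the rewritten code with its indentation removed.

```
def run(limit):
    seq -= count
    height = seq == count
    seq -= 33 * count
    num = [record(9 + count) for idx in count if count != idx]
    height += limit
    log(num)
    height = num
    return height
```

Transformed code:
def run(limit):
    seq -= count
    height = seq == count
    seq -= 33 * count
    num = []
    for idx in count:
        if count != idx:
            num.append(record(9 + count))
    height += limit
    log(num)
    height = num
    return height

num = []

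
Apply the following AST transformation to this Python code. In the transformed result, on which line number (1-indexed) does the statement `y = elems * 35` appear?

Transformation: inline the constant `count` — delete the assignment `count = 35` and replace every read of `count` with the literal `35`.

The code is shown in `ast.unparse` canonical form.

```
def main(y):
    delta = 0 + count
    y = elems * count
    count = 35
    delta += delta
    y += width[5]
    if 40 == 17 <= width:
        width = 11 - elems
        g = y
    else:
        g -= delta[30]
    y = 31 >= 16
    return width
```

3

Transformed code:
def main(y):
    delta = 0 + 35
    y = elems * 35
    delta += delta
    y += width[5]
    if 40 == 17 <= width:
        width = 11 - elems
        g = y
    else:
        g -= delta[30]
    y = 31 >= 16
    return width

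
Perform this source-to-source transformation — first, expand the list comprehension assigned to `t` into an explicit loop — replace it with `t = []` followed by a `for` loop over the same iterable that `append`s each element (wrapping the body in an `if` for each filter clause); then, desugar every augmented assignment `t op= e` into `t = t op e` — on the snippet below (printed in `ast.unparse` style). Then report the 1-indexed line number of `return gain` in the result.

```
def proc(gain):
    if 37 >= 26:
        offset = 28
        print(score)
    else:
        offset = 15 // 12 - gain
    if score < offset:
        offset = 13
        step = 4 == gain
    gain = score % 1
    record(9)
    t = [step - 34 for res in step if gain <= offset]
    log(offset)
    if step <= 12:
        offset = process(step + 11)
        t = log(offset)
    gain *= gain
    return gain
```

Transformed code:
def proc(gain):
    if 37 >= 26:
        offset = 28
        print(score)
    else:
        offset = 15 // 12 - gain
    if score < offset:
        offset = 13
        step = 4 == gain
    gain = score % 1
    record(9)
    t = []
    for res in step:
        if gain <= offset:
            t.append(step - 34)
    log(offset)
    if step <= 12:
        offset = process(step + 11)
        t = log(offset)
    gain = gain * gain
    return gain

21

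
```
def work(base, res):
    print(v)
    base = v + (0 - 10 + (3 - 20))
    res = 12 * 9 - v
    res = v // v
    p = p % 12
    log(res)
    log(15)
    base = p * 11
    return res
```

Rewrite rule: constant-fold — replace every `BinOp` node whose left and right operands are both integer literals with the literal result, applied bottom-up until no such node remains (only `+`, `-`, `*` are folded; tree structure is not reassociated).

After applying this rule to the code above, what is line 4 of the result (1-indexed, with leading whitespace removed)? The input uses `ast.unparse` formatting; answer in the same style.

Transformed code:
def work(base, res):
    print(v)
    base = v + -27
    res = 108 - v
    res = v // v
    p = p % 12
    log(res)
    log(15)
    base = p * 11
    return res

res = 108 - v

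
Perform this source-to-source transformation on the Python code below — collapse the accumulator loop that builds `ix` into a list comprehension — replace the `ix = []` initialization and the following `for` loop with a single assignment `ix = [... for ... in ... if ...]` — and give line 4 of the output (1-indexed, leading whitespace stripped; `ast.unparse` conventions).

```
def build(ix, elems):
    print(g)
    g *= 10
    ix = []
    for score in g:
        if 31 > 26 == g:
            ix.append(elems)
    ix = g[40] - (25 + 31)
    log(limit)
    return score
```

ix = [elems for score in g if 31 > 26 == g]

Transformed code:
def build(ix, elems):
    print(g)
    g *= 10
    ix = [elems for score in g if 31 > 26 == g]
    ix = g[40] - (25 + 31)
    log(limit)
    return score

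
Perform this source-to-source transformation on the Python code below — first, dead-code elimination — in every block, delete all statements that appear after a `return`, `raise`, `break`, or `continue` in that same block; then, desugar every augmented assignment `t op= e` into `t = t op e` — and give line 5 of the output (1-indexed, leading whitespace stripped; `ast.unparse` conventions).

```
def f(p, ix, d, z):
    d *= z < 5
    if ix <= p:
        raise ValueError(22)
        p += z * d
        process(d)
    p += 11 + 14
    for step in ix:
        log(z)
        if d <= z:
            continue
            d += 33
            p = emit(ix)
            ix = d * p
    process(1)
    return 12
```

p = p + (11 + 14)

Transformed code:
def f(p, ix, d, z):
    d = d * (z < 5)
    if ix <= p:
        raise ValueError(22)
    p = p + (11 + 14)
    for step in ix:
        log(z)
        if d <= z:
            continue
    process(1)
    return 12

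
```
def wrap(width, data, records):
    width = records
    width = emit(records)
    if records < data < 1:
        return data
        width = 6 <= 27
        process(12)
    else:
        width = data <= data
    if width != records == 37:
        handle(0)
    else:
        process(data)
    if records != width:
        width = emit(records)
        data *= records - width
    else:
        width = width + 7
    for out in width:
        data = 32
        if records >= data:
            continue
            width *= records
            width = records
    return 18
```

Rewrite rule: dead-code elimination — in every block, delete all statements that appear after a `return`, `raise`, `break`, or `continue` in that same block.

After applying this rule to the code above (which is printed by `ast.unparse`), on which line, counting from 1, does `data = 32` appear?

Transformed code:
def wrap(width, data, records):
    width = records
    width = emit(records)
    if records < data < 1:
        return data
    else:
        width = data <= data
    if width != records == 37:
        handle(0)
    else:
        process(data)
    if records != width:
        width = emit(records)
        data *= records - width
    else:
        width = width + 7
    for out in width:
        data = 32
        if records >= data:
            continue
    return 18

18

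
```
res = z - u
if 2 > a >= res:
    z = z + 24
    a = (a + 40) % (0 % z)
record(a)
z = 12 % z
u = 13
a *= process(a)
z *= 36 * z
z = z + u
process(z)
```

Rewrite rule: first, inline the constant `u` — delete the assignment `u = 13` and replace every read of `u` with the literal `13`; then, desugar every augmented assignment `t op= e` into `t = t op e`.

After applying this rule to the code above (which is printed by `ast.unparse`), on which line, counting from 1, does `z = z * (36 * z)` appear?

8

Transformed code:
res = z - 13
if 2 > a >= res:
    z = z + 24
    a = (a + 40) % (0 % z)
record(a)
z = 12 % z
a = a * process(a)
z = z * (36 * z)
z = z + 13
process(z)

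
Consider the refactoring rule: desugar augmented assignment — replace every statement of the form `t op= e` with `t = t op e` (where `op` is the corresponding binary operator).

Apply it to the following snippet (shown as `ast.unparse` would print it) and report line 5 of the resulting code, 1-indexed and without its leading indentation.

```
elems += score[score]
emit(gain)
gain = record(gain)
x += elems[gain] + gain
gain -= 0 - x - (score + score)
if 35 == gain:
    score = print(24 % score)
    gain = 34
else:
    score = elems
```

gain = gain - (0 - x - (score + score))

Transformed code:
elems = elems + score[score]
emit(gain)
gain = record(gain)
x = x + (elems[gain] + gain)
gain = gain - (0 - x - (score + score))
if 35 == gain:
    score = print(24 % score)
    gain = 34
else:
    score = elems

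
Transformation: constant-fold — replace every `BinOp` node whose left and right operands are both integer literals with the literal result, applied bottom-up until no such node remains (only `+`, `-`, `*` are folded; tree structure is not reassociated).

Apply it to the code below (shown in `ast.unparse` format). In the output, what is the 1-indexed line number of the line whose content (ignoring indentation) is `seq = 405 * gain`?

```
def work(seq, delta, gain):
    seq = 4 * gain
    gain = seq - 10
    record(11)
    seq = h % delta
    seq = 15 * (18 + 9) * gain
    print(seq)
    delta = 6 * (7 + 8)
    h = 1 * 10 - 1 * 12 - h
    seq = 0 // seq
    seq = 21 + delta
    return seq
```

6

Transformed code:
def work(seq, delta, gain):
    seq = 4 * gain
    gain = seq - 10
    record(11)
    seq = h % delta
    seq = 405 * gain
    print(seq)
    delta = 90
    h = -2 - h
    seq = 0 // seq
    seq = 21 + delta
    return seq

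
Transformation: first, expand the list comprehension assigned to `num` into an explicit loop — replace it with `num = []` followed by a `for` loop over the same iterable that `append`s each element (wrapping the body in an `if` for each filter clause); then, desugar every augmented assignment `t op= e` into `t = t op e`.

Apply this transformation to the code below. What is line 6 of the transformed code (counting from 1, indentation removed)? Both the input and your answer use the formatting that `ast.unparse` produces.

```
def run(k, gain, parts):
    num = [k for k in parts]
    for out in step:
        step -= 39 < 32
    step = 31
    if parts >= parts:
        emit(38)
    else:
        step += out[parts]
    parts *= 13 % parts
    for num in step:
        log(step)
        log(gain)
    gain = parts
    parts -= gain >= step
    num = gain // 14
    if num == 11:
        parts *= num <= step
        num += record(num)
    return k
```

Transformed code:
def run(k, gain, parts):
    num = []
    for k in parts:
        num.append(k)
    for out in step:
        step = step - (39 < 32)
    step = 31
    if parts >= parts:
        emit(38)
    else:
        step = step + out[parts]
    parts = parts * (13 % parts)
    for num in step:
        log(step)
        log(gain)
    gain = parts
    parts = parts - (gain >= step)
    num = gain // 14
    if num == 11:
        parts = parts * (num <= step)
        num = num + record(num)
    return k

step = step - (39 < 32)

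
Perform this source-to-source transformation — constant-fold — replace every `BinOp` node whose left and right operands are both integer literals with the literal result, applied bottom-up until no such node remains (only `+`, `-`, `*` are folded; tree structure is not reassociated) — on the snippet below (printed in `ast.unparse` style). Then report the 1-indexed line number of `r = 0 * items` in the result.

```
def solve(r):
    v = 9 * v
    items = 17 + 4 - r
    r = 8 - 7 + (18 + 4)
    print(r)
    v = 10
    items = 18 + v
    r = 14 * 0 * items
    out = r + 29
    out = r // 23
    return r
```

Transformed code:
def solve(r):
    v = 9 * v
    items = 21 - r
    r = 23
    print(r)
    v = 10
    items = 18 + v
    r = 0 * items
    out = r + 29
    out = r // 23
    return r

8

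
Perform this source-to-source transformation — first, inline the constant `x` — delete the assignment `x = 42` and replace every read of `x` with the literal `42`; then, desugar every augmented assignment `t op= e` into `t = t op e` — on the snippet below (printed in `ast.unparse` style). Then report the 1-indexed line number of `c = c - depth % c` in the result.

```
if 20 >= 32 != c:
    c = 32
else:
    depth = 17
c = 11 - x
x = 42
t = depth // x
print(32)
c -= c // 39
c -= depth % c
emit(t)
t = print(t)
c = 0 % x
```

Transformed code:
if 20 >= 32 != c:
    c = 32
else:
    depth = 17
c = 11 - 42
t = depth // 42
print(32)
c = c - c // 39
c = c - depth % c
emit(t)
t = print(t)
c = 0 % 42

9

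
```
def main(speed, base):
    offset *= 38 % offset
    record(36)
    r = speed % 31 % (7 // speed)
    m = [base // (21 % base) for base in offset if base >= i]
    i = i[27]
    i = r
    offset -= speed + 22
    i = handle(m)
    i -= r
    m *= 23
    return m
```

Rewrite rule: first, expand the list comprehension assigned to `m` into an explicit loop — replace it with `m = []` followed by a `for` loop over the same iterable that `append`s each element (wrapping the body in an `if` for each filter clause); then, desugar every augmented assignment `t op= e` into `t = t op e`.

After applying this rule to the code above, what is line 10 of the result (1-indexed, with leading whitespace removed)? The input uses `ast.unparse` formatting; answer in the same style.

i = r

Transformed code:
def main(speed, base):
    offset = offset * (38 % offset)
    record(36)
    r = speed % 31 % (7 // speed)
    m = []
    for base in offset:
        if base >= i:
            m.append(base // (21 % base))
    i = i[27]
    i = r
    offset = offset - (speed + 22)
    i = handle(m)
    i = i - r
    m = m * 23
    return m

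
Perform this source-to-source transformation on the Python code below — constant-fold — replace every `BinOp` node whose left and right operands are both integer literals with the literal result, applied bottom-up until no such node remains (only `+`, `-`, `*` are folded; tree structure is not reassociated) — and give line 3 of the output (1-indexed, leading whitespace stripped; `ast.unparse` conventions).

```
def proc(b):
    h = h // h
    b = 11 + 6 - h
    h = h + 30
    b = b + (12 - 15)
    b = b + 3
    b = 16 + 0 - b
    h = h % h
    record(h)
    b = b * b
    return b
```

Transformed code:
def proc(b):
    h = h // h
    b = 17 - h
    h = h + 30
    b = b + -3
    b = b + 3
    b = 16 - b
    h = h % h
    record(h)
    b = b * b
    return b

b = 17 - h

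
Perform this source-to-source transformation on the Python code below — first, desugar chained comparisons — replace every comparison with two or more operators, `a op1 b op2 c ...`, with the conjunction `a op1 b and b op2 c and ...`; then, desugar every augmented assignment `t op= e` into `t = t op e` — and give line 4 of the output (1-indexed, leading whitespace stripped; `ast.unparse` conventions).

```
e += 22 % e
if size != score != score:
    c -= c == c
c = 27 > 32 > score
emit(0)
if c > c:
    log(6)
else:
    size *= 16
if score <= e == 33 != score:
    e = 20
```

Transformed code:
e = e + 22 % e
if size != score and score != score:
    c = c - (c == c)
c = 27 > 32 and 32 > score
emit(0)
if c > c:
    log(6)
else:
    size = size * 16
if score <= e and e == 33 and (33 != score):
    e = 20

c = 27 > 32 and 32 > score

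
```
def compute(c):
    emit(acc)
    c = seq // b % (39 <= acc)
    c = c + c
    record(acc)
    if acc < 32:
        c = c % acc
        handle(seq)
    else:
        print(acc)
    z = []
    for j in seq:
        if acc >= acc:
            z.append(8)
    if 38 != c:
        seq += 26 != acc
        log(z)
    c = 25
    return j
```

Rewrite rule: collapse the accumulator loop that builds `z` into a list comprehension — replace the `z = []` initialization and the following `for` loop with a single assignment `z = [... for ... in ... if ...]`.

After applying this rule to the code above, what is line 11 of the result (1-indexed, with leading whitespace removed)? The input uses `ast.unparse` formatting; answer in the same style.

z = [8 for j in seq if acc >= acc]

Transformed code:
def compute(c):
    emit(acc)
    c = seq // b % (39 <= acc)
    c = c + c
    record(acc)
    if acc < 32:
        c = c % acc
        handle(seq)
    else:
        print(acc)
    z = [8 for j in seq if acc >= acc]
    if 38 != c:
        seq += 26 != acc
        log(z)
    c = 25
    return j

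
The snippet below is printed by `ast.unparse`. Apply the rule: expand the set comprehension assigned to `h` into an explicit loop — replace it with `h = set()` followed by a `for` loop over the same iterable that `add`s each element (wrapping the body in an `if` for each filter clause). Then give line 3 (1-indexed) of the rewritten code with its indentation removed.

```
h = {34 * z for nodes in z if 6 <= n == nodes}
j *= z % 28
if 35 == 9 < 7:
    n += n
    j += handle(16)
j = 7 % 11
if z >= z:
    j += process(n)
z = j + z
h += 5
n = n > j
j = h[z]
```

if 6 <= n == nodes:

Transformed code:
h = set()
for nodes in z:
    if 6 <= n == nodes:
        h.add(34 * z)
j *= z % 28
if 35 == 9 < 7:
    n += n
    j += handle(16)
j = 7 % 11
if z >= z:
    j += process(n)
z = j + z
h += 5
n = n > j
j = h[z]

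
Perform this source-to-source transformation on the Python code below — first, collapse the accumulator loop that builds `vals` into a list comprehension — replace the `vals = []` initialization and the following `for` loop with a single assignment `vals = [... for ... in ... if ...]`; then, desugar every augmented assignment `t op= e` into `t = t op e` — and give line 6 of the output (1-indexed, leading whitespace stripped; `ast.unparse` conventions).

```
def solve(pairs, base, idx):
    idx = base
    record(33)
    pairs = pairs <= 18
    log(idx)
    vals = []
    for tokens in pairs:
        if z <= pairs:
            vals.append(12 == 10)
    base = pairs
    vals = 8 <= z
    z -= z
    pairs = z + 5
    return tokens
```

Transformed code:
def solve(pairs, base, idx):
    idx = base
    record(33)
    pairs = pairs <= 18
    log(idx)
    vals = [12 == 10 for tokens in pairs if z <= pairs]
    base = pairs
    vals = 8 <= z
    z = z - z
    pairs = z + 5
    return tokens

vals = [12 == 10 for tokens in pairs if z <= pairs]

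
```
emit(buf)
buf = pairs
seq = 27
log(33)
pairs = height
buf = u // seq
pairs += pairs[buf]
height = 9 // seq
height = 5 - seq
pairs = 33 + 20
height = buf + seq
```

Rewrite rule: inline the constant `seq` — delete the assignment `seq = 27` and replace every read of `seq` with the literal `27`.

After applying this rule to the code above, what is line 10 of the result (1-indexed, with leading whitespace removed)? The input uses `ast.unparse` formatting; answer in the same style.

Transformed code:
emit(buf)
buf = pairs
log(33)
pairs = height
buf = u // 27
pairs += pairs[buf]
height = 9 // 27
height = 5 - 27
pairs = 33 + 20
height = buf + 27

height = buf + 27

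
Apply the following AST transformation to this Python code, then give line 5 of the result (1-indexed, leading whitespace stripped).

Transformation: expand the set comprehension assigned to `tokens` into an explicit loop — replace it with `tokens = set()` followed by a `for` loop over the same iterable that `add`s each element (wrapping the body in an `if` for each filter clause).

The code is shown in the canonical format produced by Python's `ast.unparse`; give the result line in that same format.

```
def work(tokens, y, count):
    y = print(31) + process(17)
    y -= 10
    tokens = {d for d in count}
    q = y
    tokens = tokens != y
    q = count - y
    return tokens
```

Transformed code:
def work(tokens, y, count):
    y = print(31) + process(17)
    y -= 10
    tokens = set()
    for d in count:
        tokens.add(d)
    q = y
    tokens = tokens != y
    q = count - y
    return tokens

for d in count:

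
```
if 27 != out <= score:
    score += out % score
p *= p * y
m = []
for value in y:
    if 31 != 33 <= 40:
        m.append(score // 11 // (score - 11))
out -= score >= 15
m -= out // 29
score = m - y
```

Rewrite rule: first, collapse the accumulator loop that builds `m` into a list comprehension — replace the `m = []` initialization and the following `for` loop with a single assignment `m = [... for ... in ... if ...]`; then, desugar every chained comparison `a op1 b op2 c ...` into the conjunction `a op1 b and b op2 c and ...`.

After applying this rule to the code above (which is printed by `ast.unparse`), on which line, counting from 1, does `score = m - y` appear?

7

Transformed code:
if 27 != out and out <= score:
    score += out % score
p *= p * y
m = [score // 11 // (score - 11) for value in y if 31 != 33 and 33 <= 40]
out -= score >= 15
m -= out // 29
score = m - y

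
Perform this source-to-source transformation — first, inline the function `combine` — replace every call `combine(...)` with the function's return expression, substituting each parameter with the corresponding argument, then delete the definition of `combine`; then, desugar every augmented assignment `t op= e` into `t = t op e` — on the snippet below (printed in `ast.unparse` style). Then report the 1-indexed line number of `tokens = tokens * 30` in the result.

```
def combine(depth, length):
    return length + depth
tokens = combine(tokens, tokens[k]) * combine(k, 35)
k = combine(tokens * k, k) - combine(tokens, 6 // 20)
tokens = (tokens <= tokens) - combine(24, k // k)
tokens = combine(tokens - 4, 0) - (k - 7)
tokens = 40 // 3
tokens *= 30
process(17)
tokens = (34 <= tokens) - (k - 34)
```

Transformed code:
tokens = (tokens[k] + tokens) * (35 + k)
k = k + tokens * k - (6 // 20 + tokens)
tokens = (tokens <= tokens) - (k // k + 24)
tokens = 0 + (tokens - 4) - (k - 7)
tokens = 40 // 3
tokens = tokens * 30
process(17)
tokens = (34 <= tokens) - (k - 34)

6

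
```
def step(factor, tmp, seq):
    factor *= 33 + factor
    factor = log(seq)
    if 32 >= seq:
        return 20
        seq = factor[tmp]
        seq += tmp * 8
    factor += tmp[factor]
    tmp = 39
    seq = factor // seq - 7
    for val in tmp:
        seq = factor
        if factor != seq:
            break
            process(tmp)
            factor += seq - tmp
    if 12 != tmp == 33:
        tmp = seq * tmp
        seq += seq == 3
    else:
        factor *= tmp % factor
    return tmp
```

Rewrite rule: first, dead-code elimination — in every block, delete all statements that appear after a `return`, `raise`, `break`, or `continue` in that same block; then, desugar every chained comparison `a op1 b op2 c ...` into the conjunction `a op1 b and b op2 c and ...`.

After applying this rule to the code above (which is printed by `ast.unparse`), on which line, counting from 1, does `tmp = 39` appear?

Transformed code:
def step(factor, tmp, seq):
    factor *= 33 + factor
    factor = log(seq)
    if 32 >= seq:
        return 20
    factor += tmp[factor]
    tmp = 39
    seq = factor // seq - 7
    for val in tmp:
        seq = factor
        if factor != seq:
            break
    if 12 != tmp and tmp == 33:
        tmp = seq * tmp
        seq += seq == 3
    else:
        factor *= tmp % factor
    return tmp

7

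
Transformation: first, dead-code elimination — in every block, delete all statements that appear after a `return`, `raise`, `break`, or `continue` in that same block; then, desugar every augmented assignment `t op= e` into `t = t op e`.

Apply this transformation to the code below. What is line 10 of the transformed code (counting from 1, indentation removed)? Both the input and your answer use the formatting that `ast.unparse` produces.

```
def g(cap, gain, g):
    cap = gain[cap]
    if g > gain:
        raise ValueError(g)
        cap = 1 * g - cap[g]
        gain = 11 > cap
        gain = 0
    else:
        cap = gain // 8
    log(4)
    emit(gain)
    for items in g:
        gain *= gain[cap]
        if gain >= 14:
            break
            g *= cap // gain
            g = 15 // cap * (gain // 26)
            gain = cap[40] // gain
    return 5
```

Transformed code:
def g(cap, gain, g):
    cap = gain[cap]
    if g > gain:
        raise ValueError(g)
    else:
        cap = gain // 8
    log(4)
    emit(gain)
    for items in g:
        gain = gain * gain[cap]
        if gain >= 14:
            break
    return 5

gain = gain * gain[cap]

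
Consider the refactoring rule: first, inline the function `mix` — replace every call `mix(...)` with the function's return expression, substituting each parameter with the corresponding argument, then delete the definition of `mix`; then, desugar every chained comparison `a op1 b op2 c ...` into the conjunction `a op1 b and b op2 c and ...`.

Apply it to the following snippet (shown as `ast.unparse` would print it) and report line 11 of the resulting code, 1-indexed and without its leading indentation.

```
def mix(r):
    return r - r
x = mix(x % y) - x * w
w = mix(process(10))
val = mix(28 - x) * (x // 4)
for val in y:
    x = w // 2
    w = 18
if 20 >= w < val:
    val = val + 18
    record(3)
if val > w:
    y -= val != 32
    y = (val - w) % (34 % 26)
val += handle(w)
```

Transformed code:
x = x % y - x % y - x * w
w = process(10) - process(10)
val = (28 - x - (28 - x)) * (x // 4)
for val in y:
    x = w // 2
    w = 18
if 20 >= w and w < val:
    val = val + 18
    record(3)
if val > w:
    y -= val != 32
    y = (val - w) % (34 % 26)
val += handle(w)

y -= val != 32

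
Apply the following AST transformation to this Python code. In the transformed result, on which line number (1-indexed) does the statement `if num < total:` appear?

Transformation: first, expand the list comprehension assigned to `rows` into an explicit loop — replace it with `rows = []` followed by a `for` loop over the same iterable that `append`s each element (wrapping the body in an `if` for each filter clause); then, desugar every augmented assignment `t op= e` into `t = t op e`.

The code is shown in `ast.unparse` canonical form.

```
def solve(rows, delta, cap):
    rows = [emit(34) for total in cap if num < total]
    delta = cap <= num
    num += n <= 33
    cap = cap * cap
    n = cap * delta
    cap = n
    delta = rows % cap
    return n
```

Transformed code:
def solve(rows, delta, cap):
    rows = []
    for total in cap:
        if num < total:
            rows.append(emit(34))
    delta = cap <= num
    num = num + (n <= 33)
    cap = cap * cap
    n = cap * delta
    cap = n
    delta = rows % cap
    return n

4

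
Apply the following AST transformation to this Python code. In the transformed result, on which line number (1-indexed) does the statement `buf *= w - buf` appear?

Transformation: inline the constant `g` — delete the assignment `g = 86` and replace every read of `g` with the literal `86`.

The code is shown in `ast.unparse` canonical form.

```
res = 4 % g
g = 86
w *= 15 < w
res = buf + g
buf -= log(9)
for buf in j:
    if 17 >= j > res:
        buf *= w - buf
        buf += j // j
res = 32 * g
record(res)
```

7

Transformed code:
res = 4 % 86
w *= 15 < w
res = buf + 86
buf -= log(9)
for buf in j:
    if 17 >= j > res:
        buf *= w - buf
        buf += j // j
res = 32 * 86
record(res)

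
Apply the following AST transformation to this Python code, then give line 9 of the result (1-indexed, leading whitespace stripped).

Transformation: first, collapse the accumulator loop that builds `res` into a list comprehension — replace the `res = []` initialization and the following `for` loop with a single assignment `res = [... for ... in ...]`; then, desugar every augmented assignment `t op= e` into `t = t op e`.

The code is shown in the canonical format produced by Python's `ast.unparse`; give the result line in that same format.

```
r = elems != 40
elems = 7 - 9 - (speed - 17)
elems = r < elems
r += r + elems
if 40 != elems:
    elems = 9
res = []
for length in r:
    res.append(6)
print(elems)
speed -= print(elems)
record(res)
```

Transformed code:
r = elems != 40
elems = 7 - 9 - (speed - 17)
elems = r < elems
r = r + (r + elems)
if 40 != elems:
    elems = 9
res = [6 for length in r]
print(elems)
speed = speed - print(elems)
record(res)

speed = speed - print(elems)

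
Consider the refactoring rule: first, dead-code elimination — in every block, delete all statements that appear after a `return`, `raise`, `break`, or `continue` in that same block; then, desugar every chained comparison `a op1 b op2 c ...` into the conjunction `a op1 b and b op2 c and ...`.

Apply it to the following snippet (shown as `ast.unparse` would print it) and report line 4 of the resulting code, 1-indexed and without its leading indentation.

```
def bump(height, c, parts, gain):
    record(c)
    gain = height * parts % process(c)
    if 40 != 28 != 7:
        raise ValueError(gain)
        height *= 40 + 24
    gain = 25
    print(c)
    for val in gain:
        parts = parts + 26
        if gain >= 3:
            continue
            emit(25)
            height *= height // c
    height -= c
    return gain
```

Transformed code:
def bump(height, c, parts, gain):
    record(c)
    gain = height * parts % process(c)
    if 40 != 28 and 28 != 7:
        raise ValueError(gain)
    gain = 25
    print(c)
    for val in gain:
        parts = parts + 26
        if gain >= 3:
            continue
    height -= c
    return gain

if 40 != 28 and 28 != 7:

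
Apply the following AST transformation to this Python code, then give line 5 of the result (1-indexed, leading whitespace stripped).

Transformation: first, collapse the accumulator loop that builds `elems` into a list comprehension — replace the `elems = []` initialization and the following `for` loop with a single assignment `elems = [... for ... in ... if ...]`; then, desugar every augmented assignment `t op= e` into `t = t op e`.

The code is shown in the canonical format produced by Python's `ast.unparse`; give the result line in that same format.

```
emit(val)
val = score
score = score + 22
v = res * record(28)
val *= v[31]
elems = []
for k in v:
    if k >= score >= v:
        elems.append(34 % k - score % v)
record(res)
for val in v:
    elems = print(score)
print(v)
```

val = val * v[31]

Transformed code:
emit(val)
val = score
score = score + 22
v = res * record(28)
val = val * v[31]
elems = [34 % k - score % v for k in v if k >= score >= v]
record(res)
for val in v:
    elems = print(score)
print(v)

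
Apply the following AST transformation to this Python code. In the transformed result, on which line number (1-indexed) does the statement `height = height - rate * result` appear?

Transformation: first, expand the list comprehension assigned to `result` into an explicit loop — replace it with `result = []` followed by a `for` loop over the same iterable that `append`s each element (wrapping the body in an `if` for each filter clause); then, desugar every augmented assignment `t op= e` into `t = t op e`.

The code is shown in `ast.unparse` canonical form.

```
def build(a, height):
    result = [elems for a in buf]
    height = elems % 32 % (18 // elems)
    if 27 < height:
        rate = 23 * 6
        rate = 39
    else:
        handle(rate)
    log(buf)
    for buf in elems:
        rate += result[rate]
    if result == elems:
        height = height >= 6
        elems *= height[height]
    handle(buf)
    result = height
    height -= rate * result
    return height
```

19

Transformed code:
def build(a, height):
    result = []
    for a in buf:
        result.append(elems)
    height = elems % 32 % (18 // elems)
    if 27 < height:
        rate = 23 * 6
        rate = 39
    else:
        handle(rate)
    log(buf)
    for buf in elems:
        rate = rate + result[rate]
    if result == elems:
        height = height >= 6
        elems = elems * height[height]
    handle(buf)
    result = height
    height = height - rate * result
    return height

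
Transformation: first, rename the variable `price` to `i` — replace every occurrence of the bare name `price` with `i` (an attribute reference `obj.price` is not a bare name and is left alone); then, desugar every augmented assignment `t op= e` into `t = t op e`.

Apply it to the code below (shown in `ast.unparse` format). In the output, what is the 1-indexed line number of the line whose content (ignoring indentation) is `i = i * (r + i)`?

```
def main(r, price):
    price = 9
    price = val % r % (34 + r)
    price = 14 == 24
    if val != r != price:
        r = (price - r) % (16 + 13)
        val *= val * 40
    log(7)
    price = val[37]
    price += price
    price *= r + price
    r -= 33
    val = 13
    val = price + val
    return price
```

11

Transformed code:
def main(r, i):
    i = 9
    i = val % r % (34 + r)
    i = 14 == 24
    if val != r != i:
        r = (i - r) % (16 + 13)
        val = val * (val * 40)
    log(7)
    i = val[37]
    i = i + i
    i = i * (r + i)
    r = r - 33
    val = 13
    val = i + val
    return i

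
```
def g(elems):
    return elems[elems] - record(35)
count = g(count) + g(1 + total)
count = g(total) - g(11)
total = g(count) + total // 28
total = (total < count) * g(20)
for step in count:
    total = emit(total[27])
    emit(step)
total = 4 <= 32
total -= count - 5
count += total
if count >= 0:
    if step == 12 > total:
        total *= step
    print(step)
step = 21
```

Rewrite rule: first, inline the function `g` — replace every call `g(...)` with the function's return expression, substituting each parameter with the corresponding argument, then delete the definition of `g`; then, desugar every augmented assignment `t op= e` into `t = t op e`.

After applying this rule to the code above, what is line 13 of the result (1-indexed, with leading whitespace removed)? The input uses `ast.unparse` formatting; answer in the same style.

total = total * step

Transformed code:
count = count[count] - record(35) + ((1 + total)[1 + total] - record(35))
count = total[total] - record(35) - (11[11] - record(35))
total = count[count] - record(35) + total // 28
total = (total < count) * (20[20] - record(35))
for step in count:
    total = emit(total[27])
    emit(step)
total = 4 <= 32
total = total - (count - 5)
count = count + total
if count >= 0:
    if step == 12 > total:
        total = total * step
    print(step)
step = 21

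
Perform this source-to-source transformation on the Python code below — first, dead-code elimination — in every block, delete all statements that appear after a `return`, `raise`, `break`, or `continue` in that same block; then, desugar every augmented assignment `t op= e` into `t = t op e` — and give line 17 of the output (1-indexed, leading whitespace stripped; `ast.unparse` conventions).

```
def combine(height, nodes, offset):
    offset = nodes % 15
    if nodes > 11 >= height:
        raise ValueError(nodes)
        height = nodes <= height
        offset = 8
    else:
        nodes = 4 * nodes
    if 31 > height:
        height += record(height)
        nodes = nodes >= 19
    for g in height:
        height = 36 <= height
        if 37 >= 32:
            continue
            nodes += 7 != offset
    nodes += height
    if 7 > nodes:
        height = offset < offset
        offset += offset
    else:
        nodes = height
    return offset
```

offset = offset + offset

Transformed code:
def combine(height, nodes, offset):
    offset = nodes % 15
    if nodes > 11 >= height:
        raise ValueError(nodes)
    else:
        nodes = 4 * nodes
    if 31 > height:
        height = height + record(height)
        nodes = nodes >= 19
    for g in height:
        height = 36 <= height
        if 37 >= 32:
            continue
    nodes = nodes + height
    if 7 > nodes:
        height = offset < offset
        offset = offset + offset
    else:
        nodes = height
    return offset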